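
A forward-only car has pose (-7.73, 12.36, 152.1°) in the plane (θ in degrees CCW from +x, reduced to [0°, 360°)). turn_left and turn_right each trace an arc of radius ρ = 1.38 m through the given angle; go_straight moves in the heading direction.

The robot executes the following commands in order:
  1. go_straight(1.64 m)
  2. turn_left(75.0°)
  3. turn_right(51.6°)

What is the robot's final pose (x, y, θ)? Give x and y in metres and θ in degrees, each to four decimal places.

(-11.9552, 12.4109, 175.5000°)

set_pose: (x, y, θ) = (-7.7300, 12.3600, 152.1000°), ρ = 1.38
go_straight(1.64): x += 1.64·cos θ, y += 1.64·sin θ → (-9.1794, 13.1274, 152.1000°)
turn_left(75.0°): centre at ρ to the left, rotate +75.0° → (-10.8360, 12.8472, 227.1000°)
turn_right(51.6°): centre at ρ to the right, rotate −51.6° → (-11.9552, 12.4109, 175.5000°)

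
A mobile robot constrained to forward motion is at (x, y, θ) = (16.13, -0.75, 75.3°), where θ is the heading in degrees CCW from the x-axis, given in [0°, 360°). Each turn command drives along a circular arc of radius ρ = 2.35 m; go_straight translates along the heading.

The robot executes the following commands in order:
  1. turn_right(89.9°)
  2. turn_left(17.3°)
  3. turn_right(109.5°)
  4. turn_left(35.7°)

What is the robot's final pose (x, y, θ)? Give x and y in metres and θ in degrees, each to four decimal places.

(22.0853, -3.6125, 288.9000°)

set_pose: (x, y, θ) = (16.1300, -0.7500, 75.3000°), ρ = 2.35
turn_right(89.9°): centre at ρ to the right, rotate −89.9° → (18.9954, 0.9278, -14.6000° ≡ 345.4000°)
turn_left(17.3°): centre at ρ to the left, rotate +17.3° → (19.6985, 0.8545, 362.7000° ≡ 2.7000°)
turn_right(109.5°): centre at ρ to the right, rotate −109.5° → (22.0589, -2.1721, -106.8000° ≡ 253.2000°)
turn_left(35.7°): centre at ρ to the left, rotate +35.7° → (22.0853, -3.6125, 288.9000°)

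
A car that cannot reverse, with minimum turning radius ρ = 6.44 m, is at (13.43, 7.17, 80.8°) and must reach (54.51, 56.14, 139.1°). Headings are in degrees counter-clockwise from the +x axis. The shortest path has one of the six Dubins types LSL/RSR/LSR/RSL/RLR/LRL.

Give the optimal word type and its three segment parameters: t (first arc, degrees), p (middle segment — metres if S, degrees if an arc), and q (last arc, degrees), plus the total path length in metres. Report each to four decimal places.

RSL: t = 38.5326°, p = 52.9304 m, q = 96.8326°, L = 68.1454 m

Let ψ = atan2(Δy, Δx) = atan2(48.97, 41.08) = 50.0074° be the start→goal bearing.
Normalize: d = |goal − start| / ρ = 63.918912/6.44 = 9.925297, α = (θ_start − ψ) mod 360° = 30.7926° = 0.537433 rad, β = (θ_goal − ψ) mod 360° = 89.0926° = 1.554960 rad.
Common terms: sin α = 0.511933, cos α = 0.859026, sin β = 0.999875, cos β = 0.015836, cos(α−β) = 0.525472, d² = 98.511518. Work in radians in the unit-radius frame; every candidate has L = ρ·(t + p + q).
LSL: p² = 2 + d² − 2cos(α−β) + 2d(sin α − sin β) = 89.774637; p = √p² = 9.474948; φ = atan2(cos β − cos α, d + sin α − sin β) = -0.089109 rad; t = (φ − α) mod 2π = 5.656643 rad, q = (β − φ) mod 2π = 1.644069 rad → L = 6.44·(5.656643 + 9.474948 + 1.644069) = 6.44·16.775660 = 108.035251 m
RSR: p² = 2 + d² − 2cos(α−β) + 2d(sin β − sin α) = 109.146513; p = √p² = 10.447321; φ = atan2(cos α − cos β, d − sin α + sin β) = 0.080797 rad; t = (α − φ) mod 2π = 0.456636 rad, q = (φ − β) mod 2π = 4.809022 rad → L = 6.44·(0.456636 + 10.447321 + 4.809022) = 6.44·15.712979 = 101.191586 m
LSR: p² = d² − 2 + 2cos(α−β) + 2d(sin α + sin β) = 127.572733; p = √p² = 11.294810; φ = atan2(−cos α − cos β, d + sin α + sin β) − atan2(−2, p) = 0.098911 rad; t = (φ − α) mod 2π = 5.844664 rad, q = (φ − β) mod 2π = 4.827137 rad → L = 6.44·(5.844664 + 11.294810 + 4.827137) = 6.44·21.966610 = 141.464969 m
RSL: p² = d² − 2 + 2cos(α−β) − 2d(sin α + sin β) = 67.552190; p = √p² = 8.219014; φ = atan2(cos α + cos β, d − sin α − sin β) − atan2(2, p) = -0.135088 rad; t = (α − φ) mod 2π = 0.672521 rad, q = (β − φ) mod 2π = 1.690048 rad → L = 6.44·(0.672521 + 8.219014 + 1.690048) = 6.44·10.581583 = 68.145397 m
RLR: c = (6 − d² + 2cos(α−β) + 2d(sin α − sin β))/8 = -12.643314, |c| > 1 → infeasible
LRL: c = (6 − d² + 2cos(α−β) − 2d(sin α − sin β))/8 = -10.221830, |c| > 1 → infeasible
Shortest: RSL with L = 68.145397 m ≈ 68.1454 m
Convert RSL to answer units (arcs ×180/π): t = 0.672521·180/π = 38.5326°, p = ρ·p = 6.44·8.219014 = 52.9304 m, q = 1.690048·180/π = 96.8326°, L = 68.1454 m.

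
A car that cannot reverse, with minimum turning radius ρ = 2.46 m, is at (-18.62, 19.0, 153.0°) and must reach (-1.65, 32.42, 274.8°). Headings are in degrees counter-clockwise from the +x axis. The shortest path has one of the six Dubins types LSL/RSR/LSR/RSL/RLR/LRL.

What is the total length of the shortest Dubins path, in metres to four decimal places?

Let ψ = atan2(Δy, Δx) = atan2(13.42, 16.97) = 38.3372° be the start→goal bearing.
Normalize: d = |goal − start| / ρ = 21.635094/2.46 = 8.794754, α = (θ_start − ψ) mod 360° = 114.6628° = 2.001243 rad, β = (θ_goal − ψ) mod 360° = 236.4628° = 4.127054 rad.
Common terms: sin α = 0.908779, cos α = -0.417277, sin β = -0.833527, cos β = -0.552478, cos(α−β) = -0.526956, d² = 77.347693. Work in radians in the unit-radius frame; every candidate has L = ρ·(t + p + q).
LSL: p² = 2 + d² − 2cos(α−β) + 2d(sin α − sin β) = 111.047919; p = √p² = 10.537928; φ = atan2(cos β − cos α, d + sin α − sin β) = -0.012830 rad; t = (φ − α) mod 2π = 4.269112 rad, q = (β − φ) mod 2π = 4.139885 rad → L = 2.46·(4.269112 + 10.537928 + 4.139885) = 2.46·18.946924 = 46.609433 m
RSR: p² = 2 + d² − 2cos(α−β) + 2d(sin β − sin α) = 49.755290; p = √p² = 7.053743; φ = atan2(cos α − cos β, d − sin α + sin β) = 0.019168 rad; t = (α − φ) mod 2π = 1.982075 rad, q = (φ − β) mod 2π = 2.175299 rad → L = 2.46·(1.982075 + 7.053743 + 2.175299) = 2.46·11.211117 = 27.579348 m
LSR: p² = d² − 2 + 2cos(α−β) + 2d(sin α + sin β) = 75.617429; p = √p² = 8.695828; φ = atan2(−cos α − cos β, d + sin α + sin β) − atan2(−2, p) = 0.334961 rad; t = (φ − α) mod 2π = 4.616903 rad, q = (φ − β) mod 2π = 2.491092 rad → L = 2.46·(4.616903 + 8.695828 + 2.491092) = 2.46·15.803824 = 38.877406 m
RSL: p² = d² − 2 + 2cos(α−β) − 2d(sin α + sin β) = 72.970135; p = √p² = 8.542256; φ = atan2(cos α + cos β, d − sin α − sin β) − atan2(2, p) = -0.340749 rad; t = (α − φ) mod 2π = 2.341992 rad, q = (β − φ) mod 2π = 4.467804 rad → L = 2.46·(2.341992 + 8.542256 + 4.467804) = 2.46·15.352052 = 37.766047 m
RLR: c = (6 − d² + 2cos(α−β) + 2d(sin α − sin β))/8 = -5.219411, |c| > 1 → infeasible
LRL: c = (6 − d² + 2cos(α−β) − 2d(sin α − sin β))/8 = -12.880990, |c| > 1 → infeasible
Shortest: RSR with L = 27.579348 m ≈ 27.5793 m

27.5793 m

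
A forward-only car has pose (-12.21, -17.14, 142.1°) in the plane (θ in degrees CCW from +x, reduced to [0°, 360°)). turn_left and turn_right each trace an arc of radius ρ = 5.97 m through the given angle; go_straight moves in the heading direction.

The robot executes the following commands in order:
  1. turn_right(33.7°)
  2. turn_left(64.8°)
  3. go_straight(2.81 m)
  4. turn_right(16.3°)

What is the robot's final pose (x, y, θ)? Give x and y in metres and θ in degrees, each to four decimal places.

set_pose: (x, y, θ) = (-12.2100, -17.1400, 142.1000°), ρ = 5.97
turn_right(33.7°): centre at ρ to the right, rotate −33.7° → (-14.2075, -14.3136, 108.4000°)
turn_left(64.8°): centre at ρ to the left, rotate +64.8° → (-19.1654, -10.2700, 173.2000°)
go_straight(2.81): x += 2.81·cos θ, y += 2.81·sin θ → (-21.9557, -9.9373, 173.2000°)
turn_right(16.3°): centre at ρ to the right, rotate −16.3° → (-23.5910, -9.5006, 156.9000°)

(-23.5910, -9.5006, 156.9000°)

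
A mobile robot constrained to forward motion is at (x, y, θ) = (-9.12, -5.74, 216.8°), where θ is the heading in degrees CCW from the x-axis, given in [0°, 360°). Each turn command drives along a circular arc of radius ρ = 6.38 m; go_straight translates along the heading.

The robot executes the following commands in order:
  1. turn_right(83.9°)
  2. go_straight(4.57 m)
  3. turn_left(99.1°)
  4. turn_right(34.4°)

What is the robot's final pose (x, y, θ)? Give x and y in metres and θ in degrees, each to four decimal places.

(-33.5258, -4.1951, 197.6000°)

set_pose: (x, y, θ) = (-9.1200, -5.7400, 216.8000°), ρ = 6.38
turn_right(83.9°): centre at ρ to the right, rotate −83.9° → (-17.6154, -4.9743, 132.9000°)
go_straight(4.57): x += 4.57·cos θ, y += 4.57·sin θ → (-20.7263, -1.6266, 132.9000°)
turn_left(99.1°): centre at ρ to the left, rotate +99.1° → (-30.4274, -2.0417, 232.0000°)
turn_right(34.4°): centre at ρ to the right, rotate −34.4° → (-33.5258, -4.1951, 197.6000°)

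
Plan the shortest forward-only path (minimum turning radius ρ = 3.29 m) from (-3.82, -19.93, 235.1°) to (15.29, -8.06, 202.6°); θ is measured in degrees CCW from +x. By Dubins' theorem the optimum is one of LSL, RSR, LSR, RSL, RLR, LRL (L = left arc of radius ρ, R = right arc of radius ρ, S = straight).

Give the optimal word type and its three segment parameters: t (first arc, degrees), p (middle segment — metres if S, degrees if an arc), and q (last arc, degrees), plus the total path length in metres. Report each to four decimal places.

LSL: t = 156.1237°, p = 20.6701 m, q = 171.3763°, L = 39.4756 m

Let ψ = atan2(Δy, Δx) = atan2(11.87, 19.11) = 31.8461° be the start→goal bearing.
Normalize: d = |goal − start| / ρ = 22.496422/3.29 = 6.837818, α = (θ_start − ψ) mod 360° = 203.2539° = 3.547450 rad, β = (θ_goal − ψ) mod 360° = 170.7539° = 2.980218 rad.
Common terms: sin α = -0.394806, cos α = -0.918764, sin β = 0.160675, cos β = -0.987007, cos(α−β) = 0.843391, d² = 46.755758. Work in radians in the unit-radius frame; every candidate has L = ρ·(t + p + q).
LSL: p² = 2 + d² − 2cos(α−β) + 2d(sin α − sin β) = 39.472408; p = √p² = 6.282707; φ = atan2(cos β − cos α, d + sin α − sin β) = -0.010862 rad; t = (φ − α) mod 2π = 2.724873 rad, q = (β − φ) mod 2π = 2.991080 rad → L = 3.29·(2.724873 + 6.282707 + 2.991080) = 3.29·11.998660 = 39.475593 m
RSR: p² = 2 + d² − 2cos(α−β) + 2d(sin β − sin α) = 54.665542; p = √p² = 7.393615; φ = atan2(cos α − cos β, d − sin α + sin β) = 0.009230 rad; t = (α − φ) mod 2π = 3.538220 rad, q = (φ − β) mod 2π = 3.312198 rad → L = 3.29·(3.538220 + 7.393615 + 3.312198) = 3.29·14.244032 = 46.862866 m
LSR: p² = d² − 2 + 2cos(α−β) + 2d(sin α + sin β) = 43.240651; p = √p² = 6.575762; φ = atan2(−cos α − cos β, d + sin α + sin β) − atan2(−2, p) = 0.576215 rad; t = (φ − α) mod 2π = 3.311951 rad, q = (φ − β) mod 2π = 3.879183 rad → L = 3.29·(3.311951 + 6.575762 + 3.879183) = 3.29·13.766896 = 45.293089 m
RSL: p² = d² − 2 + 2cos(α−β) − 2d(sin α + sin β) = 49.644431; p = √p² = 7.045880; φ = atan2(cos α + cos β, d − sin α − sin β) − atan2(2, p) = -0.539809 rad; t = (α − φ) mod 2π = 4.087259 rad, q = (β − φ) mod 2π = 3.520027 rad → L = 3.29·(4.087259 + 7.045880 + 3.520027) = 3.29·14.653166 = 48.208915 m
RLR: c = (6 − d² + 2cos(α−β) + 2d(sin α − sin β))/8 = -5.833193, |c| > 1 → infeasible
LRL: c = (6 − d² + 2cos(α−β) − 2d(sin α − sin β))/8 = -3.934051, |c| > 1 → infeasible
Shortest: LSL with L = 39.475593 m ≈ 39.4756 m
Convert LSL to answer units (arcs ×180/π): t = 2.724873·180/π = 156.1237°, p = ρ·p = 3.29·6.282707 = 20.6701 m, q = 2.991080·180/π = 171.3763°, L = 39.4756 m.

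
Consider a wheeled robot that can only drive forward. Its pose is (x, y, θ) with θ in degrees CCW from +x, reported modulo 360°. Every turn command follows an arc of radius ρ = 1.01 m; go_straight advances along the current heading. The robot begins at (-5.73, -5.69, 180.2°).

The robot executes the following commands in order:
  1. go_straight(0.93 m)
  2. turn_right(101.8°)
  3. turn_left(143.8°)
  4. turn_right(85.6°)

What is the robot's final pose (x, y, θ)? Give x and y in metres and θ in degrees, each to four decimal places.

set_pose: (x, y, θ) = (-5.7300, -5.6900, 180.2000°), ρ = 1.01
go_straight(0.93): x += 0.93·cos θ, y += 0.93·sin θ → (-6.6600, -5.6932, 180.2000°)
turn_right(101.8°): centre at ρ to the right, rotate −101.8° → (-7.6529, -4.4802, 78.4000°)
turn_left(143.8°): centre at ρ to the left, rotate +143.8° → (-9.3207, -3.5289, 222.2000°)
turn_right(85.6°): centre at ρ to the right, rotate −85.6° → (-10.6931, -3.5145, 136.6000°)

(-10.6931, -3.5145, 136.6000°)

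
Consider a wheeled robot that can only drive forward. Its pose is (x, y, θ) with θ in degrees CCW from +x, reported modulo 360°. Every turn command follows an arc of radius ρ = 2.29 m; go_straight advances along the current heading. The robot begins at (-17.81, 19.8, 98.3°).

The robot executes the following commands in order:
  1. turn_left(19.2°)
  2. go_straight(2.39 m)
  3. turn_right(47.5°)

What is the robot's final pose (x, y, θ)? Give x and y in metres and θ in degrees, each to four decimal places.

set_pose: (x, y, θ) = (-17.8100, 19.8000, 98.3000°), ρ = 2.29
turn_left(19.2°): centre at ρ to the left, rotate +19.2° → (-18.0448, 20.5268, 117.5000°)
go_straight(2.39): x += 2.39·cos θ, y += 2.39·sin θ → (-19.1483, 22.6468, 117.5000°)
turn_right(47.5°): centre at ρ to the right, rotate −47.5° → (-19.2690, 24.4874, 70.0000°)

(-19.2690, 24.4874, 70.0000°)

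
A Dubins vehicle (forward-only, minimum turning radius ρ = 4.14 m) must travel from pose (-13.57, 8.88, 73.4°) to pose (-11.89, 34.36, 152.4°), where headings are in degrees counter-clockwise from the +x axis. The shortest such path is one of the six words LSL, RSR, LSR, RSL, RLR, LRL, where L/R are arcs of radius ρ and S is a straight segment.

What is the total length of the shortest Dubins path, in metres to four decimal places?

26.6711 m

Let ψ = atan2(Δy, Δx) = atan2(25.48, 1.68) = 86.2277° be the start→goal bearing.
Normalize: d = |goal − start| / ρ = 25.535325/4.14 = 6.167953, α = (θ_start − ψ) mod 360° = 347.1723° = 6.059299 rad, β = (θ_goal − ψ) mod 360° = 66.1723° = 1.154924 rad.
Common terms: sin α = -0.222020, cos α = 0.975042, sin β = 0.914764, cos β = 0.403988, cos(α−β) = 0.190809, d² = 38.043642. Work in radians in the unit-radius frame; every candidate has L = ρ·(t + p + q).
LSL: p² = 2 + d² − 2cos(α−β) + 2d(sin α − sin β) = 25.638757; p = √p² = 5.063473; φ = atan2(cos β − cos α, d + sin α − sin β) = -0.113020 rad; t = (φ − α) mod 2π = 0.110866 rad, q = (β − φ) mod 2π = 1.267944 rad → L = 4.14·(0.110866 + 5.063473 + 1.267944) = 4.14·6.442283 = 26.671051 m
RSR: p² = 2 + d² − 2cos(α−β) + 2d(sin β − sin α) = 53.685290; p = √p² = 7.327025; φ = atan2(cos α − cos β, d − sin α + sin β) = 0.078017 rad; t = (α − φ) mod 2π = 5.981282 rad, q = (φ − β) mod 2π = 5.206278 rad → L = 4.14·(5.981282 + 7.327025 + 5.206278) = 4.14·18.514585 = 76.650383 m
LSR: p² = d² − 2 + 2cos(α−β) + 2d(sin α + sin β) = 44.970886; p = √p² = 6.706034; φ = atan2(−cos α − cos β, d + sin α + sin β) − atan2(−2, p) = 0.091479 rad; t = (φ − α) mod 2π = 0.315365 rad, q = (φ − β) mod 2π = 5.219740 rad → L = 4.14·(0.315365 + 6.706034 + 5.219740) = 4.14·12.241139 = 50.678315 m
RSL: p² = d² − 2 + 2cos(α−β) − 2d(sin α + sin β) = 27.879633; p = √p² = 5.280117; φ = atan2(cos α + cos β, d − sin α − sin β) − atan2(2, p) = -0.115344 rad; t = (α − φ) mod 2π = 6.174643 rad, q = (β − φ) mod 2π = 1.270268 rad → L = 4.14·(6.174643 + 5.280117 + 1.270268) = 4.14·12.725029 = 52.681618 m
RLR: c = (6 − d² + 2cos(α−β) + 2d(sin α − sin β))/8 = -5.710661, |c| > 1 → infeasible
LRL: c = (6 − d² + 2cos(α−β) − 2d(sin α − sin β))/8 = -2.204845, |c| > 1 → infeasible
Shortest: LSL with L = 26.671051 m ≈ 26.6711 m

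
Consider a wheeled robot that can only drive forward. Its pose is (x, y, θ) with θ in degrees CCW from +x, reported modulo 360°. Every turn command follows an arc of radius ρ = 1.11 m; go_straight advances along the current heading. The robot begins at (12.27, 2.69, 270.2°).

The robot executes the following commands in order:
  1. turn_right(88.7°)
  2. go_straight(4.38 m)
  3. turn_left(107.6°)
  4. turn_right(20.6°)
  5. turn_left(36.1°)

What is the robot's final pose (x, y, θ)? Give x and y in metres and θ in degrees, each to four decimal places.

set_pose: (x, y, θ) = (12.2700, 2.6900, 270.2000°), ρ = 1.11
turn_right(88.7°): centre at ρ to the right, rotate −88.7° → (11.1891, 1.5765, 181.5000°)
go_straight(4.38): x += 4.38·cos θ, y += 4.38·sin θ → (6.8106, 1.4619, 181.5000°)
turn_left(107.6°): centre at ρ to the left, rotate +107.6° → (5.7907, -0.0110, 289.1000°)
turn_right(20.6°): centre at ρ to the right, rotate −20.6° → (5.8515, -0.4032, 268.5000°)
turn_left(36.1°): centre at ρ to the left, rotate +36.1° → (6.0474, -1.0626, 304.6000°)

(6.0474, -1.0626, 304.6000°)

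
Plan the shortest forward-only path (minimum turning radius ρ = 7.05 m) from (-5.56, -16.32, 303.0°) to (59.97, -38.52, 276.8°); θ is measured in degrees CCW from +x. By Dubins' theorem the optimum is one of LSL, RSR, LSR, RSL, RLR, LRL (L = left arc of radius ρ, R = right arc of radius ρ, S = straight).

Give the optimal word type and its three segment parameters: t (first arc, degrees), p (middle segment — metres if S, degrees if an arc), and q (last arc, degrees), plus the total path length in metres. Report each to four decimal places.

LSR: t = 43.7508°, p = 57.3757 m, q = 69.9508°, L = 71.3662 m

Let ψ = atan2(Δy, Δx) = atan2(-22.20, 65.53) = -18.7152° be the start→goal bearing.
Normalize: d = |goal − start| / ρ = 69.188300/7.05 = 9.813943, α = (θ_start − ψ) mod 360° = 321.7152° = 5.614989 rad, β = (θ_goal − ψ) mod 360° = 295.5152° = 5.157712 rad.
Common terms: sin α = -0.619571, cos α = 0.784940, sin β = -0.902471, cos β = 0.430750, cos(α−β) = 0.897258, d² = 96.313483. Work in radians in the unit-radius frame; every candidate has L = ρ·(t + p + q).
LSL: p² = 2 + d² − 2cos(α−β) + 2d(sin α − sin β) = 102.071694; p = √p² = 10.103054; φ = atan2(cos β − cos α, d + sin α − sin β) = -0.035065 rad; t = (φ − α) mod 2π = 0.633132 rad, q = (β − φ) mod 2π = 5.192777 rad → L = 7.05·(0.633132 + 10.103054 + 5.192777) = 7.05·15.928963 = 112.299187 m
RSR: p² = 2 + d² − 2cos(α−β) + 2d(sin β − sin α) = 90.966239; p = √p² = 9.537622; φ = atan2(cos α − cos β, d − sin α + sin β) = 0.037145 rad; t = (α − φ) mod 2π = 5.577844 rad, q = (φ − β) mod 2π = 1.162618 rad → L = 7.05·(5.577844 + 9.537622 + 1.162618) = 7.05·16.278084 = 114.760491 m
LSR: p² = d² − 2 + 2cos(α−β) + 2d(sin α + sin β) = 66.233516; p = √p² = 8.138398; φ = atan2(−cos α − cos β, d + sin α + sin β) − atan2(−2, p) = 0.095399 rad; t = (φ − α) mod 2π = 0.763595 rad, q = (φ − β) mod 2π = 1.220872 rad → L = 7.05·(0.763595 + 8.138398 + 1.220872) = 7.05·10.122865 = 71.366196 m
RSL: p² = d² − 2 + 2cos(α−β) − 2d(sin α + sin β) = 125.982484; p = √p² = 11.224192; φ = atan2(cos α + cos β, d − sin α − sin β) − atan2(2, p) = -0.069502 rad; t = (α − φ) mod 2π = 5.684491 rad, q = (β − φ) mod 2π = 5.227215 rad → L = 7.05·(5.684491 + 11.224192 + 5.227215) = 7.05·22.135898 = 156.058081 m
RLR: c = (6 − d² + 2cos(α−β) + 2d(sin α − sin β))/8 = -10.370780, |c| > 1 → infeasible
LRL: c = (6 − d² + 2cos(α−β) − 2d(sin α − sin β))/8 = -11.758962, |c| > 1 → infeasible
Shortest: LSR with L = 71.366196 m ≈ 71.3662 m
Convert LSR to answer units (arcs ×180/π): t = 0.763595·180/π = 43.7508°, p = ρ·p = 7.05·8.138398 = 57.3757 m, q = 1.220872·180/π = 69.9508°, L = 71.3662 m.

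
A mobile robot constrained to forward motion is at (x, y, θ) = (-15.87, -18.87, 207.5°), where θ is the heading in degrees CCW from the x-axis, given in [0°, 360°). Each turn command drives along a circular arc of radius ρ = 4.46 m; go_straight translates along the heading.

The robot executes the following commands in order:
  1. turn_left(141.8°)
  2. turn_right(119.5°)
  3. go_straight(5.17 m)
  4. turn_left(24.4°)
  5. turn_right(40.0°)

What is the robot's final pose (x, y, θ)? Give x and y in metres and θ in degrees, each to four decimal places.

set_pose: (x, y, θ) = (-15.8700, -18.8700, 207.5000°), ρ = 4.46
turn_left(141.8°): centre at ρ to the left, rotate +141.8° → (-14.6387, -27.2085, 349.3000°)
turn_right(119.5°): centre at ρ to the right, rotate −119.5° → (-12.0602, -34.4697, 229.8000°)
go_straight(5.17): x += 5.17·cos θ, y += 5.17·sin θ → (-15.3972, -38.4185, 229.8000°)
turn_left(24.4°): centre at ρ to the left, rotate +24.4° → (-16.2822, -40.0829, 254.2000°)
turn_right(40.0°): centre at ρ to the right, rotate −40.0° → (-18.0668, -42.5573, 214.2000°)

(-18.0668, -42.5573, 214.2000°)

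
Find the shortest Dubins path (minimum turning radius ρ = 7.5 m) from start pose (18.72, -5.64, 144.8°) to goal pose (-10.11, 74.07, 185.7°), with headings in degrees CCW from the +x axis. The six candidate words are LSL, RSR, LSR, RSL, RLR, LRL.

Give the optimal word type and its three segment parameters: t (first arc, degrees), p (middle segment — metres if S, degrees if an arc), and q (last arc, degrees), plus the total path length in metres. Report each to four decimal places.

RSL: t = 40.4420°, p = 72.0899 m, q = 81.3420°, L = 88.0314 m

Let ψ = atan2(Δy, Δx) = atan2(79.71, -28.83) = 109.8844° be the start→goal bearing.
Normalize: d = |goal − start| / ρ = 84.763512/7.5 = 11.301802, α = (θ_start − ψ) mod 360° = 34.9156° = 0.609393 rad, β = (θ_goal − ψ) mod 360° = 75.8156° = 1.323233 rad.
Common terms: sin α = 0.572370, cos α = 0.819996, sin β = 0.969512, cos β = 0.245043, cos(α−β) = 0.755853, d² = 127.730720. Work in radians in the unit-radius frame; every candidate has L = ρ·(t + p + q).
LSL: p² = 2 + d² − 2cos(α−β) + 2d(sin α − sin β) = 119.242162; p = √p² = 10.919806; φ = atan2(cos β − cos α, d + sin α − sin β) = -0.052677 rad; t = (φ − α) mod 2π = 5.621116 rad, q = (β − φ) mod 2π = 1.375909 rad → L = 7.5·(5.621116 + 10.919806 + 1.375909) = 7.5·17.916831 = 134.376232 m
RSR: p² = 2 + d² − 2cos(α−β) + 2d(sin β − sin α) = 137.195864; p = √p² = 11.713064; φ = atan2(cos α − cos β, d − sin α + sin β) = 0.049106 rad; t = (α − φ) mod 2π = 0.560287 rad, q = (φ − β) mod 2π = 5.009059 rad → L = 7.5·(0.560287 + 11.713064 + 5.009059) = 7.5·17.282409 = 129.618071 m
LSR: p² = d² − 2 + 2cos(α−β) + 2d(sin α + sin β) = 162.094519; p = √p² = 12.731635; φ = atan2(−cos α − cos β, d + sin α + sin β) − atan2(−2, p) = 0.073082 rad; t = (φ − α) mod 2π = 5.746874 rad, q = (φ − β) mod 2π = 5.033034 rad → L = 7.5·(5.746874 + 12.731635 + 5.033034) = 7.5·23.511543 = 176.336574 m
RSL: p² = d² − 2 + 2cos(α−β) − 2d(sin α + sin β) = 92.390335; p = √p² = 9.611989; φ = atan2(cos α + cos β, d − sin α − sin β) − atan2(2, p) = -0.096453 rad; t = (α − φ) mod 2π = 0.705846 rad, q = (β − φ) mod 2π = 1.419685 rad → L = 7.5·(0.705846 + 9.611989 + 1.419685) = 7.5·11.737520 = 88.031402 m
RLR: c = (6 − d² + 2cos(α−β) + 2d(sin α − sin β))/8 = -16.149483, |c| > 1 → infeasible
LRL: c = (6 − d² + 2cos(α−β) − 2d(sin α − sin β))/8 = -13.905270, |c| > 1 → infeasible
Shortest: RSL with L = 88.031402 m ≈ 88.0314 m
Convert RSL to answer units (arcs ×180/π): t = 0.705846·180/π = 40.4420°, p = ρ·p = 7.5·9.611989 = 72.0899 m, q = 1.419685·180/π = 81.3420°, L = 88.0314 m.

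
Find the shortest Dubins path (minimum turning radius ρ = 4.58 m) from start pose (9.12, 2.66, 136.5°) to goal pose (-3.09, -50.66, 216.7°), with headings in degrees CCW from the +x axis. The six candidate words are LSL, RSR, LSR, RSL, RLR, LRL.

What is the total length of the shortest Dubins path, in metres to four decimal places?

Let ψ = atan2(Δy, Δx) = atan2(-53.32, -12.21) = -102.8980° be the start→goal bearing.
Normalize: d = |goal − start| / ρ = 54.700151/4.58 = 11.943264, α = (θ_start − ψ) mod 360° = 239.3980° = 4.178284 rad, β = (θ_goal − ψ) mod 360° = 319.5980° = 5.578038 rad.
Common terms: sin α = -0.860725, cos α = -0.509071, sin β = -0.648146, cos β = 0.761516, cos(α−β) = 0.170209, d² = 142.641564. Work in radians in the unit-radius frame; every candidate has L = ρ·(t + p + q).
LSL: p² = 2 + d² − 2cos(α−β) + 2d(sin α − sin β) = 139.223373; p = √p² = 11.799295; φ = atan2(cos β − cos α, d + sin α − sin β) = 0.107892 rad; t = (φ − α) mod 2π = 2.212794 rad, q = (β − φ) mod 2π = 5.470146 rad → L = 4.58·(2.212794 + 11.799295 + 5.470146) = 4.58·19.482235 = 89.228636 m
RSR: p² = 2 + d² − 2cos(α−β) + 2d(sin β − sin α) = 149.378916; p = √p² = 12.222067; φ = atan2(cos α − cos β, d − sin α + sin β) = -0.104147 rad; t = (α − φ) mod 2π = 4.282431 rad, q = (φ − β) mod 2π = 0.601000 rad → L = 4.58·(4.282431 + 12.222067 + 0.601000) = 4.58·17.105498 = 78.343181 m
LSR: p² = d² − 2 + 2cos(α−β) + 2d(sin α + sin β) = 104.940304; p = √p² = 10.244037; φ = atan2(−cos α − cos β, d + sin α + sin β) − atan2(−2, p) = 0.168621 rad; t = (φ − α) mod 2π = 2.273522 rad, q = (φ − β) mod 2π = 0.873768 rad → L = 4.58·(2.273522 + 10.244037 + 0.873768) = 4.58·13.391328 = 61.332283 m
RSL: p² = d² − 2 + 2cos(α−β) − 2d(sin α + sin β) = 177.023662; p = √p² = 13.305024; φ = atan2(cos α + cos β, d − sin α − sin β) − atan2(2, p) = -0.130438 rad; t = (α − φ) mod 2π = 4.308722 rad, q = (β − φ) mod 2π = 5.708476 rad → L = 4.58·(4.308722 + 13.305024 + 5.708476) = 4.58·23.322223 = 106.815779 m
RLR: c = (6 − d² + 2cos(α−β) + 2d(sin α − sin β))/8 = -17.672365, |c| > 1 → infeasible
LRL: c = (6 − d² + 2cos(α−β) − 2d(sin α − sin β))/8 = -16.402922, |c| > 1 → infeasible
Shortest: LSR with L = 61.332283 m ≈ 61.3323 m

61.3323 m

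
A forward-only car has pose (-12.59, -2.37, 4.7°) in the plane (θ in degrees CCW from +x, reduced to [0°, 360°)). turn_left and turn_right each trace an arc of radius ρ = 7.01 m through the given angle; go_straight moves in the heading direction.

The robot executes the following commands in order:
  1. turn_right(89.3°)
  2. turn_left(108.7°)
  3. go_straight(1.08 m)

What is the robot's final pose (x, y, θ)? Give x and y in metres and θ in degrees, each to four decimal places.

set_pose: (x, y, θ) = (-12.5900, -2.3700, 4.7000°), ρ = 7.01
turn_right(89.3°): centre at ρ to the right, rotate −89.3° → (-5.0367, -8.6967, -84.6000° ≡ 275.4000°)
turn_left(108.7°): centre at ρ to the left, rotate +108.7° → (4.8046, -14.4360, 384.1000° ≡ 24.1000°)
go_straight(1.08): x += 1.08·cos θ, y += 1.08·sin θ → (5.7904, -13.9950, 24.1000°)

(5.7904, -13.9950, 24.1000°)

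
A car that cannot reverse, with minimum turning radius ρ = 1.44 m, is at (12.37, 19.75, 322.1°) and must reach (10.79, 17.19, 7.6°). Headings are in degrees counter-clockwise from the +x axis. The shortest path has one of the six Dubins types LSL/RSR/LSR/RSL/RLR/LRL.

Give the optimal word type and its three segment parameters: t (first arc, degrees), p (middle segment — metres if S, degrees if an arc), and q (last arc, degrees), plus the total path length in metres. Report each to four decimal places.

RSR: t = 62.1440°, p = 2.8954 m, q = 252.3560°, L = 10.7997 m

Let ψ = atan2(Δy, Δx) = atan2(-2.56, -1.58) = -121.6824° be the start→goal bearing.
Normalize: d = |goal − start| / ρ = 3.008322/1.44 = 2.089112, α = (θ_start − ψ) mod 360° = 83.7824° = 1.462278 rad, β = (θ_goal − ψ) mod 360° = 129.2824° = 2.256403 rad.
Common terms: sin α = 0.994118, cos α = 0.108305, sin β = 0.774035, cos β = -0.633143, cos(α−β) = 0.700909, d² = 4.364390. Work in radians in the unit-radius frame; every candidate has L = ρ·(t + p + q).
LSL: p² = 2 + d² − 2cos(α−β) + 2d(sin α − sin β) = 5.882126; p = √p² = 2.425310; φ = atan2(cos β − cos α, d + sin α − sin β) = -0.310687 rad; t = (φ − α) mod 2π = 4.510220 rad, q = (β − φ) mod 2π = 2.567090 rad → L = 1.44·(4.510220 + 2.425310 + 2.567090) = 1.44·9.502620 = 13.683772 m
RSR: p² = 2 + d² − 2cos(α−β) + 2d(sin β − sin α) = 4.043017; p = √p² = 2.010726; φ = atan2(cos α − cos β, d − sin α + sin β) = 0.377660 rad; t = (α − φ) mod 2π = 1.084618 rad, q = (φ − β) mod 2π = 4.404442 rad → L = 1.44·(1.084618 + 2.010726 + 4.404442) = 1.44·7.499786 = 10.799692 m
LSR: p² = d² − 2 + 2cos(α−β) + 2d(sin α + sin β) = 11.153949; p = √p² = 3.339753; φ = atan2(−cos α − cos β, d + sin α + sin β) − atan2(−2, p) = 0.674805 rad; t = (φ − α) mod 2π = 5.495712 rad, q = (φ − β) mod 2π = 4.701588 rad → L = 1.44·(5.495712 + 3.339753 + 4.701588) = 1.44·13.537053 = 19.493356 m
RSL: p² = d² − 2 + 2cos(α−β) − 2d(sin α + sin β) = -3.621531 < 0 → infeasible
RLR: c = (6 − d² + 2cos(α−β) + 2d(sin α − sin β))/8 = 0.494623; p = 2π − arccos c = 5.229790 rad; φ = atan2(cos α − cos β, d − sin α + sin β) = 0.377660 rad; t = (α − φ + p/2) mod 2π = 3.699513 rad, q = (α − β − t + p) mod 2π = 0.736152 rad → L = 1.44·(3.699513 + 5.229790 + 0.736152) = 1.44·9.665455 = 13.918255 m
LRL: c = (6 − d² + 2cos(α−β) − 2d(sin α − sin β))/8 = 0.264734; p = 2π − arccos c = 4.980317 rad; φ = atan2(cos β − cos α, d + sin α − sin β) = -0.310687 rad; t = (φ − α + p/2) mod 2π = 0.717194 rad, q = (β − α − t + p) mod 2π = 5.057248 rad → L = 1.44·(0.717194 + 4.980317 + 5.057248) = 1.44·10.754759 = 15.486853 m
Shortest: RSR with L = 10.799692 m ≈ 10.7997 m
Convert RSR to answer units (arcs ×180/π): t = 1.084618·180/π = 62.1440°, p = ρ·p = 1.44·2.010726 = 2.8954 m, q = 4.404442·180/π = 252.3560°, L = 10.7997 m.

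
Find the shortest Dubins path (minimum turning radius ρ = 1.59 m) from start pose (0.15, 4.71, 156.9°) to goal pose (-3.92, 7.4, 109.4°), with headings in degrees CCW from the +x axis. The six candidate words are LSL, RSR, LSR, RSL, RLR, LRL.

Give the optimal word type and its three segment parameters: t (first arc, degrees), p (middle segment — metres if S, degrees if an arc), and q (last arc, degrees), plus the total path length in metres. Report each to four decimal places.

Let ψ = atan2(Δy, Δx) = atan2(2.69, -4.07) = 146.5379° be the start→goal bearing.
Normalize: d = |goal − start| / ρ = 4.878627/1.59 = 3.068319, α = (θ_start − ψ) mod 360° = 10.3621° = 0.180852 rad, β = (θ_goal − ψ) mod 360° = 322.8621° = 5.635006 rad.
Common terms: sin α = 0.179868, cos α = 0.983691, sin β = -0.603736, cos β = 0.797184, cos(α−β) = 0.675590, d² = 9.414580. Work in radians in the unit-radius frame; every candidate has L = ρ·(t + p + q).
LSL: p² = 2 + d² − 2cos(α−β) + 2d(sin α − sin β) = 14.872092; p = √p² = 3.856435; φ = atan2(cos β − cos α, d + sin α − sin β) = -0.048381 rad; t = (φ − α) mod 2π = 6.053952 rad, q = (β − φ) mod 2π = 5.683387 rad → L = 1.59·(6.053952 + 3.856435 + 5.683387) = 1.59·15.593774 = 24.794101 m
RSR: p² = 2 + d² − 2cos(α−β) + 2d(sin β − sin α) = 5.254707; p = √p² = 2.292315; φ = atan2(cos α − cos β, d − sin α + sin β) = 0.081452 rad; t = (α − φ) mod 2π = 0.099400 rad, q = (φ − β) mod 2π = 0.729631 rad → L = 1.59·(0.099400 + 2.292315 + 0.729631) = 1.59·3.121346 = 4.962940 m
LSR: p² = d² − 2 + 2cos(α−β) + 2d(sin α + sin β) = 6.164635; p = √p² = 2.482868; φ = atan2(−cos α − cos β, d + sin α + sin β) − atan2(−2, p) = 0.085422 rad; t = (φ − α) mod 2π = 6.187755 rad, q = (φ − β) mod 2π = 0.733601 rad → L = 1.59·(6.187755 + 2.482868 + 0.733601) = 1.59·9.404224 = 14.952716 m
RSL: p² = d² − 2 + 2cos(α−β) − 2d(sin α + sin β) = 11.366886; p = √p² = 3.371481; φ = atan2(cos α + cos β, d − sin α − sin β) − atan2(2, p) = -0.063829 rad; t = (α − φ) mod 2π = 0.244681 rad, q = (β − φ) mod 2π = 5.698835 rad → L = 1.59·(0.244681 + 3.371481 + 5.698835) = 1.59·9.314997 = 14.810846 m
RLR: c = (6 − d² + 2cos(α−β) + 2d(sin α − sin β))/8 = 0.343162; p = 2π − arccos c = 5.062670 rad; φ = atan2(cos α − cos β, d − sin α + sin β) = 0.081452 rad; t = (α − φ + p/2) mod 2π = 2.630735 rad, q = (α − β − t + p) mod 2π = 3.260966 rad → L = 1.59·(2.630735 + 5.062670 + 3.260966) = 1.59·10.954371 = 17.417450 m
LRL: c = (6 − d² + 2cos(α−β) − 2d(sin α − sin β))/8 = -0.859012; p = 2π − arccos c = 3.679053 rad; φ = atan2(cos β − cos α, d + sin α − sin β) = -0.048381 rad; t = (φ − α + p/2) mod 2π = 1.610293 rad, q = (β − α − t + p) mod 2π = 1.239729 rad → L = 1.59·(1.610293 + 3.679053 + 1.239729) = 1.59·6.529075 = 10.381229 m
Shortest: RSR with L = 4.962940 m ≈ 4.9629 m
Convert RSR to answer units (arcs ×180/π): t = 0.099400·180/π = 5.6952°, p = ρ·p = 1.59·2.292315 = 3.6448 m, q = 0.729631·180/π = 41.8048°, L = 4.9629 m.

RSR: t = 5.6952°, p = 3.6448 m, q = 41.8048°, L = 4.9629 m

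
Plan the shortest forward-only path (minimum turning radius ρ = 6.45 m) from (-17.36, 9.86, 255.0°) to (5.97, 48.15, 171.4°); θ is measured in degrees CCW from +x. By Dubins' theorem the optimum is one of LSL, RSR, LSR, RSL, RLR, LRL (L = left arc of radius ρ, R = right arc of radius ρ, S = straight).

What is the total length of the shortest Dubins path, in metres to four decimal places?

Let ψ = atan2(Δy, Δx) = atan2(38.29, 23.33) = 58.6462° be the start→goal bearing.
Normalize: d = |goal − start| / ρ = 44.837629/6.45 = 6.951570, α = (θ_start − ψ) mod 360° = 196.3538° = 3.427021 rad, β = (θ_goal − ψ) mod 360° = 112.7538° = 1.967926 rad.
Common terms: sin α = -0.281569, cos α = -0.959541, sin β = 0.922175, cos β = -0.386773, cos(α−β) = 0.111469, d² = 48.324331. Work in radians in the unit-radius frame; every candidate has L = ρ·(t + p + q).
LSL: p² = 2 + d² − 2cos(α−β) + 2d(sin α − sin β) = 33.365577; p = √p² = 5.776294; φ = atan2(cos β − cos α, d + sin α − sin β) = 0.099322 rad; t = (φ − α) mod 2π = 2.955486 rad, q = (β − φ) mod 2π = 1.868604 rad → L = 6.45·(2.955486 + 5.776294 + 1.868604) = 6.45·10.600384 = 68.372480 m
RSR: p² = 2 + d² − 2cos(α−β) + 2d(sin β − sin α) = 66.837211; p = √p² = 8.175403; φ = atan2(cos α − cos β, d − sin α + sin β) = -0.070117 rad; t = (α − φ) mod 2π = 3.497138 rad, q = (φ − β) mod 2π = 4.245142 rad → L = 6.45·(3.497138 + 8.175403 + 4.245142) = 6.45·15.917683 = 102.669058 m
LSR: p² = d² − 2 + 2cos(α−β) + 2d(sin α + sin β) = 55.453711; p = √p² = 7.446725; φ = atan2(−cos α − cos β, d + sin α + sin β) − atan2(−2, p) = 0.437887 rad; t = (φ − α) mod 2π = 3.294052 rad, q = (φ − β) mod 2π = 4.753147 rad → L = 6.45·(3.294052 + 7.446725 + 4.753147) = 6.45·15.493923 = 99.935804 m
RSL: p² = d² − 2 + 2cos(α−β) − 2d(sin α + sin β) = 37.640828; p = √p² = 6.135212; φ = atan2(cos α + cos β, d − sin α − sin β) − atan2(2, p) = -0.525303 rad; t = (α − φ) mod 2π = 3.952324 rad, q = (β − φ) mod 2π = 2.493229 rad → L = 6.45·(3.952324 + 6.135212 + 2.493229) = 6.45·12.580766 = 81.145938 m
RLR: c = (6 − d² + 2cos(α−β) + 2d(sin α − sin β))/8 = -7.354651, |c| > 1 → infeasible
LRL: c = (6 − d² + 2cos(α−β) − 2d(sin α − sin β))/8 = -3.170697, |c| > 1 → infeasible
Shortest: LSL with L = 68.372480 m ≈ 68.3725 m

68.3725 m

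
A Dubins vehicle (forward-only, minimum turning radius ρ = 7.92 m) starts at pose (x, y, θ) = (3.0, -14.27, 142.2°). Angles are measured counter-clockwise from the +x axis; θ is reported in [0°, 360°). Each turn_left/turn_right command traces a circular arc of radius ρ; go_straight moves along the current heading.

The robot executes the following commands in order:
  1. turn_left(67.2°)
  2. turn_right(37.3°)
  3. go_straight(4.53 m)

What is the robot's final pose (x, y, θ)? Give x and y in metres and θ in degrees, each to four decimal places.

set_pose: (x, y, θ) = (3.0000, -14.2700, 142.2000°), ρ = 7.92
turn_left(67.2°): centre at ρ to the left, rotate +67.2° → (-5.7422, -13.6280, 209.4000°)
turn_right(37.3°): centre at ρ to the right, rotate −37.3° → (-10.7187, -14.5728, 172.1000°)
go_straight(4.53): x += 4.53·cos θ, y += 4.53·sin θ → (-15.2057, -13.9502, 172.1000°)

(-15.2057, -13.9502, 172.1000°)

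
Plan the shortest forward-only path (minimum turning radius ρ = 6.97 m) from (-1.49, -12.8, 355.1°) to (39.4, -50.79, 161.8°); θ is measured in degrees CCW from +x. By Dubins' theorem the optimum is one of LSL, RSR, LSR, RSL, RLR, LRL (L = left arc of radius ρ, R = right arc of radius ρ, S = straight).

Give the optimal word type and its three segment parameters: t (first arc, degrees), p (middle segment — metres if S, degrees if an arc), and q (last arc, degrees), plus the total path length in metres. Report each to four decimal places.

RSR: t = 24.3221°, p = 50.0294 m, q = 168.9779°, L = 73.5442 m

Let ψ = atan2(Δy, Δx) = atan2(-37.99, 40.89) = -42.8945° be the start→goal bearing.
Normalize: d = |goal − start| / ρ = 55.814265/6.97 = 8.007786, α = (θ_start − ψ) mod 360° = 37.9945° = 0.663129 rad, β = (θ_goal − ψ) mod 360° = 204.6945° = 3.572593 rad.
Common terms: sin α = 0.615586, cos α = 0.788070, sin β = -0.417780, cos β = -0.908548, cos(α−β) = -0.973179, d² = 64.124629. Work in radians in the unit-radius frame; every candidate has L = ρ·(t + p + q).
LSL: p² = 2 + d² − 2cos(α−β) + 2d(sin α − sin β) = 84.620922; p = √p² = 9.198963; φ = atan2(cos β − cos α, d + sin α − sin β) = -0.185498 rad; t = (φ − α) mod 2π = 5.434559 rad, q = (β − φ) mod 2π = 3.758091 rad → L = 6.97·(5.434559 + 9.198963 + 3.758091) = 6.97·18.391612 = 128.189537 m
RSR: p² = 2 + d² − 2cos(α−β) + 2d(sin β − sin α) = 51.521052; p = √p² = 7.177817; φ = atan2(cos α − cos β, d − sin α + sin β) = 0.238628 rad; t = (α − φ) mod 2π = 0.424501 rad, q = (φ − β) mod 2π = 2.949221 rad → L = 6.97·(0.424501 + 7.177817 + 2.949221) = 6.97·10.551538 = 73.544221 m
LSR: p² = d² − 2 + 2cos(α−β) + 2d(sin α + sin β) = 63.346247; p = √p² = 7.959036; φ = atan2(−cos α − cos β, d + sin α + sin β) − atan2(−2, p) = 0.260871 rad; t = (φ − α) mod 2π = 5.880927 rad, q = (φ − β) mod 2π = 2.971463 rad → L = 6.97·(5.880927 + 7.959036 + 2.971463) = 6.97·16.811426 = 117.175640 m
RSL: p² = d² − 2 + 2cos(α−β) − 2d(sin α + sin β) = 57.010295; p = √p² = 7.550516; φ = atan2(cos α + cos β, d − sin α − sin β) − atan2(2, p) = -0.274361 rad; t = (α − φ) mod 2π = 0.937490 rad, q = (β − φ) mod 2π = 3.846954 rad → L = 6.97·(0.937490 + 7.550516 + 3.846954) = 6.97·12.334960 = 85.974670 m
RLR: c = (6 − d² + 2cos(α−β) + 2d(sin α − sin β))/8 = -5.440132, |c| > 1 → infeasible
LRL: c = (6 − d² + 2cos(α−β) − 2d(sin α − sin β))/8 = -9.577615, |c| > 1 → infeasible
Shortest: RSR with L = 73.544221 m ≈ 73.5442 m
Convert RSR to answer units (arcs ×180/π): t = 0.424501·180/π = 24.3221°, p = ρ·p = 6.97·7.177817 = 50.0294 m, q = 2.949221·180/π = 168.9779°, L = 73.5442 m.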